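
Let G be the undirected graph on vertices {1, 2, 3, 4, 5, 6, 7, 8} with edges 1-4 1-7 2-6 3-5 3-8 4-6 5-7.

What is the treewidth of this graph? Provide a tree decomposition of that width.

Every bag has size at most 2, so the width is 2 − 1 = 1 and tw(G) ≤ 1. G has an edge, so its treewidth is at least 1. The upper and lower bounds meet at 1, so that is the treewidth.

Treewidth 1.
Bags: B1 = {2, 6}  B2 = {4, 6}  B3 = {1, 4}  B4 = {1, 7}  B5 = {5, 7}  B6 = {3, 5}  B7 = {3, 8}
Tree: B1–B2, B2–B3, B3–B4, B4–B5, B5–B6, B6–B7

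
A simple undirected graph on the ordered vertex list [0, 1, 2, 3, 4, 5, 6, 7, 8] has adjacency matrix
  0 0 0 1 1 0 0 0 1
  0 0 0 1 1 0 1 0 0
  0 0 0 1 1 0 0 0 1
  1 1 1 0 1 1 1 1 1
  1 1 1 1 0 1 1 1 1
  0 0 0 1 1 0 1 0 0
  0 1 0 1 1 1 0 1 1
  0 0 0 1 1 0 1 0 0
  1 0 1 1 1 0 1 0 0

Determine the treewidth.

3

A width-3 tree decomposition is:
Bags: B1 = {3, 4, 6, 8}  B2 = {2, 3, 4, 8}  B3 = {3, 4, 5, 6}  B4 = {1, 3, 4, 6}  B5 = {3, 4, 6, 7}  B6 = {0, 3, 4, 8}
Tree: B1–B2, B1–B3, B3–B4, B1–B5, B2–B6
Each bag holds 4 vertices, so the decomposition has width 3, which upper-bounds the treewidth. Conversely, {0, 3, 4, 8} is a clique of size 4, and the vertices of any clique must share a bag in every tree decomposition; so some bag has ≥ 4 vertices and tw(G) ≥ 3. The upper and lower bounds meet at 3, so that is the treewidth.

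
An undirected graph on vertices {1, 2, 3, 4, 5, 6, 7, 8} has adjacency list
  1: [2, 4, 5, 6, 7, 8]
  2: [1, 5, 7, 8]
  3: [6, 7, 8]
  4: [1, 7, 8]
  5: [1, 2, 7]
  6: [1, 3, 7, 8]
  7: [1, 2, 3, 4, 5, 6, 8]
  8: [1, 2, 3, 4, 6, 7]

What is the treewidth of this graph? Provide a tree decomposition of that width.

Each bag holds 4 vertices, so the decomposition has width 3, which upper-bounds the treewidth. On the other hand G contains the 4-clique {1, 2, 7, 8}. A clique must lie in a single bag of any decomposition, so no decomposition can have width below 3. The upper and lower bounds meet at 3, so that is the treewidth.

Treewidth 3.
One optimal decomposition is:
Bags: B1 = {1, 2, 7, 8}  B2 = {1, 6, 7, 8}  B3 = {1, 4, 7, 8}  B4 = {3, 6, 7, 8}  B5 = {1, 2, 5, 7}
Tree: B1–B2, B2–B3, B2–B4, B1–B5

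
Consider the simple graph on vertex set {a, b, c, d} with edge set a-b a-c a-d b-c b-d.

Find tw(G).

2

A width-2 tree decomposition is:
Bags: B1 = {a, b, c}  B2 = {a, b, d}
Tree: B1–B2
Each bag holds 3 vertices, so the decomposition has width 2, which upper-bounds the treewidth. On the other hand G contains the 3-clique {a, b, d}. A clique must lie in a single bag of any decomposition, so no decomposition can have width below 2. Therefore the treewidth is 2.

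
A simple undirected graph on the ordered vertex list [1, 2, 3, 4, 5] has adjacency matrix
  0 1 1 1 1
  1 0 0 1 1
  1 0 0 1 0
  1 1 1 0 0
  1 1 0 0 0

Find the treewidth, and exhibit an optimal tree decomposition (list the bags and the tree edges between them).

Every bag has size at most 3, so the width is 3 − 1 = 2 and tw(G) ≤ 2. For the lower bound, the 3 vertices {1, 2, 4} are pairwise adjacent, and any tree decomposition puts a clique entirely inside one bag — forcing width ≥ 2. The upper and lower bounds meet at 2, so that is the treewidth.

Treewidth 2.
Bags: B1 = {1, 2, 4}  B2 = {1, 2, 5}  B3 = {1, 3, 4}
Tree: B1–B2, B1–B3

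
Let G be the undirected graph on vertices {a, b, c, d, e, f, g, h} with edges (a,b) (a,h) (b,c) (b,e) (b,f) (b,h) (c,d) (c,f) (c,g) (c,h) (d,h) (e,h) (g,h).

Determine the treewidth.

2

A width-2 tree decomposition is:
Bags: B1 = {b, e, h}  B2 = {a, b, h}  B3 = {b, c, h}  B4 = {c, g, h}  B5 = {b, c, f}  B6 = {c, d, h}
Tree: B1–B2, B2–B3, B3–B4, B3–B5, B3–B6
The largest bag has 3 vertices, giving width 2; this decomposition certifies tw(G) ≤ 2. Conversely, {c, d, h} is a clique of size 3, and the vertices of any clique must share a bag in every tree decomposition; so some bag has ≥ 3 vertices and tw(G) ≥ 2. Hence tw(G) = 2 exactly.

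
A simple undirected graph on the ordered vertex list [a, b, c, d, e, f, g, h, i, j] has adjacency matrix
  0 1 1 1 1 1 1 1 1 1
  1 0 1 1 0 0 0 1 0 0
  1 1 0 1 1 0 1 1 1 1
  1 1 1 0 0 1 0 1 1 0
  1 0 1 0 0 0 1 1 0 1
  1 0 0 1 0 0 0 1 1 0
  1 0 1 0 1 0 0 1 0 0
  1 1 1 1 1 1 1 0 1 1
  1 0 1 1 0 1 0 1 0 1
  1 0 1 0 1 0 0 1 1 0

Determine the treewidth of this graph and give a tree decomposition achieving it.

Treewidth 4.
One such decomposition:
Bags: B1 = {a, c, h, i, j}  B2 = {a, c, d, h, i}  B3 = {a, c, e, h, j}  B4 = {a, d, f, h, i}  B5 = {a, c, e, g, h}  B6 = {a, b, c, d, h}
Tree: B1–B2, B1–B3, B2–B4, B3–B5, B2–B6

The largest bag has 5 vertices, giving width 4; this decomposition certifies tw(G) ≤ 4. Conversely, {a, b, c, d, h} is a clique of size 5, and the vertices of any clique must share a bag in every tree decomposition; so some bag has ≥ 5 vertices and tw(G) ≥ 4. Combining the bounds, tw(G) = 4.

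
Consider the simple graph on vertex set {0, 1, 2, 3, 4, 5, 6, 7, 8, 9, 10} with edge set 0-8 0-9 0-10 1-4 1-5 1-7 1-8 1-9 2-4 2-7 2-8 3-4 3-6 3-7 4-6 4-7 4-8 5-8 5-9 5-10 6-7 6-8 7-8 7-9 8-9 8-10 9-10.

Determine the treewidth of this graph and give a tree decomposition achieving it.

Each bag holds 4 vertices, so the decomposition has width 3, which upper-bounds the treewidth. On the other hand G contains the 4-clique {0, 8, 9, 10}. A clique must lie in a single bag of any decomposition, so no decomposition can have width below 3. Combining the bounds, tw(G) = 3.

Treewidth 3.
Bags: B1 = {1, 5, 8, 9}  B2 = {1, 7, 8, 9}  B3 = {1, 4, 7, 8}  B4 = {5, 8, 9, 10}  B5 = {0, 8, 9, 10}  B6 = {2, 4, 7, 8}  B7 = {4, 6, 7, 8}  B8 = {3, 4, 6, 7}
Tree: B1–B2, B2–B3, B1–B4, B4–B5, B3–B6, B6–B7, B7–B8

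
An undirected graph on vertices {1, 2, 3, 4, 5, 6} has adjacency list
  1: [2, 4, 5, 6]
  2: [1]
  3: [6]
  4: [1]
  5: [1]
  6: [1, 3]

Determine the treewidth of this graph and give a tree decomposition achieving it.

Every bag has size at most 2, so the width is 2 − 1 = 1 and tw(G) ≤ 1. Any graph with an edge has treewidth ≥ 1, and G has the edge 1–6. The upper and lower bounds meet at 1, so that is the treewidth.

Treewidth 1.
Bags: B1 = {1, 6}  B2 = {1, 2}  B3 = {3, 6}  B4 = {1, 4}  B5 = {1, 5}
Tree: B1–B2, B1–B3, B2–B4, B2–B5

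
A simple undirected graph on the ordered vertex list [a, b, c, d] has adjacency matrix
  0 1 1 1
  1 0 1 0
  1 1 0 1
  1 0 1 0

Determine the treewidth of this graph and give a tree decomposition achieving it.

The largest bag has 3 vertices, giving width 2; this decomposition certifies tw(G) ≤ 2. For the lower bound, the 3 vertices {a, c, d} are pairwise adjacent, and any tree decomposition puts a clique entirely inside one bag — forcing width ≥ 2. Therefore the treewidth is 2.

Treewidth 2.
One such decomposition:
Bags: B1 = {a, c, d}  B2 = {a, b, c}
Tree: B1–B2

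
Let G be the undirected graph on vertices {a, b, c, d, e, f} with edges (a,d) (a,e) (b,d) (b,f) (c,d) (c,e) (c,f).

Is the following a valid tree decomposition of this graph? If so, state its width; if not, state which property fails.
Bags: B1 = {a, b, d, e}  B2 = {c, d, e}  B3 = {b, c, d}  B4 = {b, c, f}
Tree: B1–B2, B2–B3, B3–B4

A tree decomposition must satisfy three properties: every vertex lies in some bag; for every edge, both endpoints lie together in some bag; and for every vertex, the bags containing it form a connected subtree. Here bags containing vertex b are not connected in the tree, so the decomposition is invalid.

No — bags containing vertex b are not connected in the tree.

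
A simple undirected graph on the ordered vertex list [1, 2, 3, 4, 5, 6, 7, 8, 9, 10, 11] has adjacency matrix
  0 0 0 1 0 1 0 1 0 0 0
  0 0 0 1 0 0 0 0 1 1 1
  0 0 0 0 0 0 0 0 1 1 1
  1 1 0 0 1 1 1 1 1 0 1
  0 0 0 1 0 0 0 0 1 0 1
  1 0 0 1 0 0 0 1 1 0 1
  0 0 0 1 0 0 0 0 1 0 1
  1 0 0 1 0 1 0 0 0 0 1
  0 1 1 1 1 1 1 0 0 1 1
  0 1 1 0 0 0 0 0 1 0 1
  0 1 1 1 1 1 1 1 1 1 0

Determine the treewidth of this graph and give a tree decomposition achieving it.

Treewidth 3.
One optimal decomposition is:
Bags: B1 = {2, 4, 9, 11}  B2 = {4, 6, 9, 11}  B3 = {2, 9, 10, 11}  B4 = {4, 6, 8, 11}  B5 = {4, 5, 9, 11}  B6 = {3, 9, 10, 11}  B7 = {1, 4, 6, 8}  B8 = {4, 7, 9, 11}
Tree: B1–B2, B1–B3, B2–B4, B2–B5, B3–B6, B4–B7, B1–B8

The largest bag has 4 vertices, giving width 3; this decomposition certifies tw(G) ≤ 3. Conversely, {1, 4, 6, 8} is a clique of size 4, and the vertices of any clique must share a bag in every tree decomposition; so some bag has ≥ 4 vertices and tw(G) ≥ 3. Hence tw(G) = 3 exactly.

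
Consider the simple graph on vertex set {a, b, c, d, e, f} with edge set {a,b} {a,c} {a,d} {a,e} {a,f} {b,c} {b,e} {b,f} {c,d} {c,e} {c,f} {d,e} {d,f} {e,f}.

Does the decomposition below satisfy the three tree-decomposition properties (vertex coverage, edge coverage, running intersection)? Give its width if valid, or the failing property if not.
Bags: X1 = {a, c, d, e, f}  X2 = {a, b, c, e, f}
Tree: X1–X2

Yes; width 4.

Vertex coverage: the bags together contain {a, b, c, d, e, f}, the full vertex set. Edge coverage: each edge of G has both endpoints in at least one bag. Running intersection: for every vertex, the bags containing it form a connected subtree. All three properties hold, so this is a valid tree decomposition of width max|bag| − 1 = 4, and hence tw(G) ≤ 4.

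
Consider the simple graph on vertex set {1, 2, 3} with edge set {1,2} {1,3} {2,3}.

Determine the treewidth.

A width-2 tree decomposition is:
Bags: B1 = {1, 2, 3}
Tree: (single bag)
A single bag containing all 3 vertices is trivially a valid decomposition of width 2. On the other hand G contains the 3-clique {1, 2, 3}. A clique must lie in a single bag of any decomposition, so no decomposition can have width below 2. The upper and lower bounds meet at 2, so that is the treewidth.

2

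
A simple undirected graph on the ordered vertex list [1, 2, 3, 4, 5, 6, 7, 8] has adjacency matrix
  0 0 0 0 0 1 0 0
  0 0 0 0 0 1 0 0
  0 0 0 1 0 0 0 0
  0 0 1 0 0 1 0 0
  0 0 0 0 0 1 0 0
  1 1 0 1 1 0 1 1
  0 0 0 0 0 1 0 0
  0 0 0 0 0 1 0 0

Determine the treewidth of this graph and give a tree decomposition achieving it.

The largest bag has 2 vertices, giving width 1; this decomposition certifies tw(G) ≤ 1. G has an edge, so its treewidth is at least 1. The upper and lower bounds meet at 1, so that is the treewidth.

Treewidth 1.
Bags: B1 = {4, 6}  B2 = {5, 6}  B3 = {2, 6}  B4 = {6, 7}  B5 = {6, 8}  B6 = {3, 4}  B7 = {1, 6}
Tree: B1–B2, B2–B3, B1–B4, B2–B5, B1–B6, B2–B7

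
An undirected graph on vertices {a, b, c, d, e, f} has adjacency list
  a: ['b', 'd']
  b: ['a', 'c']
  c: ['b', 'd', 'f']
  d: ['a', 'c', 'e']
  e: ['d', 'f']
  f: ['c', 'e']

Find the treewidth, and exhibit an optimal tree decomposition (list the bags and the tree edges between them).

Treewidth 2.
Bags: B1 = {c, e, f}  B2 = {c, d, e}  B3 = {b, c, d}  B4 = {a, b, d}
Tree: B1–B2, B2–B3, B3–B4

The largest bag has 3 vertices, giving width 2; this decomposition certifies tw(G) ≤ 2. For the lower bound, G contains the cycle f–e–d–c–f, so G is not a forest; only forests have treewidth ≤ 1, hence tw(G) ≥ 2. The upper and lower bounds meet at 2, so that is the treewidth.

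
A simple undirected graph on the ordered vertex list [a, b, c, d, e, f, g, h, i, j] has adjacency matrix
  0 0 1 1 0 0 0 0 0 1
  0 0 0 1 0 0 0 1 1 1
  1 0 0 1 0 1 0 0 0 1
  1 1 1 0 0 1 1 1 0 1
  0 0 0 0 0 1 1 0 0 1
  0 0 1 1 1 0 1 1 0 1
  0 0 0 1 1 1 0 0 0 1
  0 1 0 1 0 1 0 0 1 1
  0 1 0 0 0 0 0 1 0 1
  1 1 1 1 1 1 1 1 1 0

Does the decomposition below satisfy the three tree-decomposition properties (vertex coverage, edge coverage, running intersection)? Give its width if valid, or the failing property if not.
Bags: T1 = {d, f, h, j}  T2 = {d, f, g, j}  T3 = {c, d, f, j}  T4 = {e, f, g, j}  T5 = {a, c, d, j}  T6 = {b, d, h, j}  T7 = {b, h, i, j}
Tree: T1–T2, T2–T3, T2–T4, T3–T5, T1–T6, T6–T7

Vertex coverage: the bags together contain {a, b, c, d, e, f, g, h, i, j}, the full vertex set. Edge coverage: each edge of G has both endpoints in at least one bag. Running intersection: for every vertex, the bags containing it form a connected subtree. All three properties hold, so this is a valid tree decomposition of width max|bag| − 1 = 3, and hence tw(G) ≤ 3.

Yes; width 3.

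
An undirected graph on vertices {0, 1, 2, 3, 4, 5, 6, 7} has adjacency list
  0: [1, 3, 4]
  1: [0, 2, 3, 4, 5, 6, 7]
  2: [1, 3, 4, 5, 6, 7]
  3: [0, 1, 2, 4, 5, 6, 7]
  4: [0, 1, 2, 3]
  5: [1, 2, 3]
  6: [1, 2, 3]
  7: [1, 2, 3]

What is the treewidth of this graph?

A width-3 tree decomposition is:
Bags: B1 = {1, 2, 3, 4}  B2 = {1, 2, 3, 5}  B3 = {0, 1, 3, 4}  B4 = {1, 2, 3, 6}  B5 = {1, 2, 3, 7}
Tree: B1–B2, B1–B3, B2–B4, B2–B5
Each bag holds 4 vertices, so the decomposition has width 3, which upper-bounds the treewidth. Conversely, {0, 1, 3, 4} is a clique of size 4, and the vertices of any clique must share a bag in every tree decomposition; so some bag has ≥ 4 vertices and tw(G) ≥ 3. Combining the bounds, tw(G) = 3.

3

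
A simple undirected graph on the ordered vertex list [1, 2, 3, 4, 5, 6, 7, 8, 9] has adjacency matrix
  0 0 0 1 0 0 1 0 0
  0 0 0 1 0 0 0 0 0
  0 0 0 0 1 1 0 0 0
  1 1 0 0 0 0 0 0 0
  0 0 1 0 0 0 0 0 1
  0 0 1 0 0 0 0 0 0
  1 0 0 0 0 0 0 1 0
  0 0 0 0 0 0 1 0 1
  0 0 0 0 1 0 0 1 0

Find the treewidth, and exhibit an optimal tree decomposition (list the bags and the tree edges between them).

Each bag holds 2 vertices, so the decomposition has width 1, which upper-bounds the treewidth. Any graph with an edge has treewidth ≥ 1, and G has the edge 6–3. Hence tw(G) = 1 exactly.

Treewidth 1.
Bags: B1 = {3, 6}  B2 = {3, 5}  B3 = {5, 9}  B4 = {8, 9}  B5 = {7, 8}  B6 = {1, 7}  B7 = {1, 4}  B8 = {2, 4}
Tree: B1–B2, B2–B3, B3–B4, B4–B5, B5–B6, B6–B7, B7–B8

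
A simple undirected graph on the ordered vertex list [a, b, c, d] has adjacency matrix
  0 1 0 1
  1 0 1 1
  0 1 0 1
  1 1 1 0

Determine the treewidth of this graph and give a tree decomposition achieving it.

The largest bag has 3 vertices, giving width 2; this decomposition certifies tw(G) ≤ 2. For the lower bound, the 3 vertices {b, c, d} are pairwise adjacent, and any tree decomposition puts a clique entirely inside one bag — forcing width ≥ 2. Hence tw(G) = 2 exactly.

Treewidth 2.
One optimal decomposition is:
Bags: B1 = {a, b, d}  B2 = {b, c, d}
Tree: B1–B2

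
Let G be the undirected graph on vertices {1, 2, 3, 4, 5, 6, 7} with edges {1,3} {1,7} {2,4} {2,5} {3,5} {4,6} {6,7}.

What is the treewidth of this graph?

A width-2 tree decomposition is:
Bags: B1 = {1, 3, 7}  B2 = {3, 5, 7}  B3 = {2, 5, 7}  B4 = {2, 4, 7}  B5 = {4, 6, 7}
Tree: B1–B2, B2–B3, B3–B4, B4–B5
Every bag has size at most 3, so the width is 3 − 1 = 2 and tw(G) ≤ 2. The edges 7–1–3–5–2–4–6–7 form a cycle, so G is not a tree and its treewidth is at least 2. Combining the bounds, tw(G) = 2.

2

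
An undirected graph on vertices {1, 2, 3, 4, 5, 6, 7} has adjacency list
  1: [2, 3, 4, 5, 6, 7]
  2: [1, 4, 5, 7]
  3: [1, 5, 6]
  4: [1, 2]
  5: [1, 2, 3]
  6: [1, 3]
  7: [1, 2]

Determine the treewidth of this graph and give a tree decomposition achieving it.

Every bag has size at most 3, so the width is 3 − 1 = 2 and tw(G) ≤ 2. On the other hand G contains the 3-clique {1, 2, 4}. A clique must lie in a single bag of any decomposition, so no decomposition can have width below 2. The upper and lower bounds meet at 2, so that is the treewidth.

Treewidth 2.
One optimal decomposition is:
Bags: B1 = {1, 2, 7}  B2 = {1, 2, 5}  B3 = {1, 3, 5}  B4 = {1, 2, 4}  B5 = {1, 3, 6}
Tree: B1–B2, B2–B3, B2–B4, B3–B5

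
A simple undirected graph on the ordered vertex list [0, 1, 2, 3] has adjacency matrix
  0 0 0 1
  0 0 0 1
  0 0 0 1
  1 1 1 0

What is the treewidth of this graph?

A width-1 tree decomposition is:
Bags: B1 = {0, 3}  B2 = {1, 3}  B3 = {2, 3}
Tree: B1–B2, B2–B3
Each bag holds 2 vertices, so the decomposition has width 1, which upper-bounds the treewidth. Since G has at least one edge (e.g. 3–0), it is not an edgeless graph, so tw(G) ≥ 1. The upper and lower bounds meet at 1, so that is the treewidth.

1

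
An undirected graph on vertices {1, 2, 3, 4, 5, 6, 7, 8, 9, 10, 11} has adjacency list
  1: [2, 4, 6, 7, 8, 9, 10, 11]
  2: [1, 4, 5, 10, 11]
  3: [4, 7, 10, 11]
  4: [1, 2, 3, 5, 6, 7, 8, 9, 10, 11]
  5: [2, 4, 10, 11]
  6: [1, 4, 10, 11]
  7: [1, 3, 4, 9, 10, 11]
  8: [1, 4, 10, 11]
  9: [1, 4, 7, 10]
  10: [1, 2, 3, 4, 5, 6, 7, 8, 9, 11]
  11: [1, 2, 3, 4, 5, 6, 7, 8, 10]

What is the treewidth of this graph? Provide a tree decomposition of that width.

Each bag holds 5 vertices, so the decomposition has width 4, which upper-bounds the treewidth. For the lower bound, the 5 vertices {1, 4, 7, 9, 10} are pairwise adjacent, and any tree decomposition puts a clique entirely inside one bag — forcing width ≥ 4. Combining the bounds, tw(G) = 4.

Treewidth 4.
One such decomposition:
Bags: B1 = {1, 4, 6, 10, 11}  B2 = {1, 4, 7, 10, 11}  B3 = {1, 2, 4, 10, 11}  B4 = {2, 4, 5, 10, 11}  B5 = {1, 4, 7, 9, 10}  B6 = {1, 4, 8, 10, 11}  B7 = {3, 4, 7, 10, 11}
Tree: B1–B2, B1–B3, B3–B4, B2–B5, B1–B6, B2–B7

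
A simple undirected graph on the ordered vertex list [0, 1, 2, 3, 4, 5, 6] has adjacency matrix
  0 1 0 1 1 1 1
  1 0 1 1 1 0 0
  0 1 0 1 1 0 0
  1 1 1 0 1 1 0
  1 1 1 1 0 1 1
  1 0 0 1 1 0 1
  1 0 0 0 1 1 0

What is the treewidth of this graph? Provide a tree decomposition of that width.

Treewidth 3.
One optimal decomposition is:
Bags: B1 = {0, 3, 4, 5}  B2 = {0, 1, 3, 4}  B3 = {0, 4, 5, 6}  B4 = {1, 2, 3, 4}
Tree: B1–B2, B1–B3, B2–B4

The largest bag has 4 vertices, giving width 3; this decomposition certifies tw(G) ≤ 3. On the other hand G contains the 4-clique {0, 1, 3, 4}. A clique must lie in a single bag of any decomposition, so no decomposition can have width below 3. Combining the bounds, tw(G) = 3.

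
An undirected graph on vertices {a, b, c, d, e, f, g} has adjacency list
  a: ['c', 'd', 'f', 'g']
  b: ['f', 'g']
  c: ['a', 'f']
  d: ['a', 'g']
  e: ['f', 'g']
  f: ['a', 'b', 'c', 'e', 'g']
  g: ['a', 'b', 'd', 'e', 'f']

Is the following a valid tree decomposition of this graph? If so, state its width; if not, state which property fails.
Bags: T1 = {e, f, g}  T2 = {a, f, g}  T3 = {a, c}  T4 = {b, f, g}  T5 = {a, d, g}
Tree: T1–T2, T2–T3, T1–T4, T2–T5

A tree decomposition must satisfy three properties: every vertex lies in some bag; for every edge, both endpoints lie together in some bag; and for every vertex, the bags containing it form a connected subtree. Here edge (f,c) lies in no bag, so the decomposition is invalid.

No — edge (f,c) lies in no bag.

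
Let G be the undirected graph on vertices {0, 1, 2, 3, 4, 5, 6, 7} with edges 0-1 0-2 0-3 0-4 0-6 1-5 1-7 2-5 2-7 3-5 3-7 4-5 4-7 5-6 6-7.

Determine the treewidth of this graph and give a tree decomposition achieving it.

Treewidth 3.
One such decomposition:
Bags: B1 = {0, 1, 5, 7}  B2 = {0, 2, 5, 7}  B3 = {0, 3, 5, 7}  B4 = {0, 4, 5, 7}  B5 = {0, 5, 6, 7}
Tree: B1–B2, B2–B3, B3–B4, B4–B5

Each bag holds 4 vertices, so the decomposition has width 3, which upper-bounds the treewidth. For the lower bound: the 4 vertex sets {0,1}, {2,5}, {7}, {3} are disjoint, each induces a connected subgraph, and every pair is joined by at least one edge of G. Contracting each set to a single vertex therefore yields K_{4} as a minor, and since treewidth is minor-monotone, tw(G) ≥ tw(K_{4}) = 3. Hence tw(G) = 3 exactly.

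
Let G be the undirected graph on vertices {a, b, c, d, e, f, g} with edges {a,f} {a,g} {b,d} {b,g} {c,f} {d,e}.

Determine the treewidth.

A width-1 tree decomposition is:
Bags: B1 = {d, e}  B2 = {b, d}  B3 = {b, g}  B4 = {a, g}  B5 = {a, f}  B6 = {c, f}
Tree: B1–B2, B2–B3, B3–B4, B4–B5, B5–B6
Every bag has size at most 2, so the width is 2 − 1 = 1 and tw(G) ≤ 1. Any graph with an edge has treewidth ≥ 1, and G has the edge e–d. Combining the bounds, tw(G) = 1.

1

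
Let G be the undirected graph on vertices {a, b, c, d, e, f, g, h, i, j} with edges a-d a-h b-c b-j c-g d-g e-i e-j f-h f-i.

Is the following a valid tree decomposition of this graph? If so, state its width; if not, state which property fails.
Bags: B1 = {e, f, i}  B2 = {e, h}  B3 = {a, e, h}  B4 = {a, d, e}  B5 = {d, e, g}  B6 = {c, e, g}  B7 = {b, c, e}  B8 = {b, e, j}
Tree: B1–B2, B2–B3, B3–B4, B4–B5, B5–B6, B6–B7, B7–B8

A tree decomposition must satisfy three properties: every vertex lies in some bag; for every edge, both endpoints lie together in some bag; and for every vertex, the bags containing it form a connected subtree. Here edge (f,h) lies in no bag, so the decomposition is invalid.

No — edge (f,h) lies in no bag.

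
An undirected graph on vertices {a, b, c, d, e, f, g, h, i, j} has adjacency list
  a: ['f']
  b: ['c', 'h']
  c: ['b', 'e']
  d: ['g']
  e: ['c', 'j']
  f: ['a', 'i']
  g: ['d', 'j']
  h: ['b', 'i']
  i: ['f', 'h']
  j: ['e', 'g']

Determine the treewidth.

A width-1 tree decomposition is:
Bags: B1 = {a, f}  B2 = {f, i}  B3 = {h, i}  B4 = {b, h}  B5 = {b, c}  B6 = {c, e}  B7 = {e, j}  B8 = {g, j}  B9 = {d, g}
Tree: B1–B2, B2–B3, B3–B4, B4–B5, B5–B6, B6–B7, B7–B8, B8–B9
The largest bag has 2 vertices, giving width 1; this decomposition certifies tw(G) ≤ 1. Any graph with an edge has treewidth ≥ 1, and G has the edge a–f. The upper and lower bounds meet at 1, so that is the treewidth.

1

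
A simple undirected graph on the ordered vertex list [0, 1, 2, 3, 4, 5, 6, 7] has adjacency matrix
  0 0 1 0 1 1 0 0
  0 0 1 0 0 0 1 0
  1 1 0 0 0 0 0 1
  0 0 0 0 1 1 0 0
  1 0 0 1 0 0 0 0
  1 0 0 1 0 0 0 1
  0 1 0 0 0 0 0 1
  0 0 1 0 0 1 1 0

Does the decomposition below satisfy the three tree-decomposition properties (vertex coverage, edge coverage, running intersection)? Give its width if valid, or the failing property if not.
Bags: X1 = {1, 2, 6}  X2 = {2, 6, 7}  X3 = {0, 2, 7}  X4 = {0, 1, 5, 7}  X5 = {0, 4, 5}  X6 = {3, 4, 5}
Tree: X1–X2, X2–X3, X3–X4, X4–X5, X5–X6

No — bags containing vertex 1 are not connected in the tree.

A tree decomposition must satisfy three properties: every vertex lies in some bag; for every edge, both endpoints lie together in some bag; and for every vertex, the bags containing it form a connected subtree. Here bags containing vertex 1 are not connected in the tree, so the decomposition is invalid.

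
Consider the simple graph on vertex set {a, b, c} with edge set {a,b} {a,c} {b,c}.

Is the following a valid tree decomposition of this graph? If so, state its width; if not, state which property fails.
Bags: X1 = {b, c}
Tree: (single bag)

No — vertex a appears in no bag.

A tree decomposition must satisfy three properties: every vertex lies in some bag; for every edge, both endpoints lie together in some bag; and for every vertex, the bags containing it form a connected subtree. Here vertex a appears in no bag, so the decomposition is invalid.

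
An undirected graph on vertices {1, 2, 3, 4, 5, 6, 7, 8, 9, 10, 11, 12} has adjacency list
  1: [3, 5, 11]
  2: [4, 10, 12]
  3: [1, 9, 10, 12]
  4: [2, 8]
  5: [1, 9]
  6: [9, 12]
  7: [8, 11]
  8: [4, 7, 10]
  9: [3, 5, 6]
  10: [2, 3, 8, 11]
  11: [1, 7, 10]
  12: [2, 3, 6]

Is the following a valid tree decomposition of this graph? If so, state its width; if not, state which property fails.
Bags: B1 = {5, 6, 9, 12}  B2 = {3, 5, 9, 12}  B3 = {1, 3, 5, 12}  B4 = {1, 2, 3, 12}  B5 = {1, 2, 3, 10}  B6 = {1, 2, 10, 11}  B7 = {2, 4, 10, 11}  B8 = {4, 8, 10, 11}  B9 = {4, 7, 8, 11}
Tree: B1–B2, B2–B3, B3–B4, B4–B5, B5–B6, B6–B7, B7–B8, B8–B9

Yes; width 3.

Every vertex of G appears in some bag (union = {1, 2, 3, 4, 5, 6, 7, 8, 9, 10, 11, 12}); every edge is covered by a bag; and for each vertex v the set of bags containing v is connected in the bag tree. The decomposition is therefore valid. The largest bag has 4 vertices, so the width is 3.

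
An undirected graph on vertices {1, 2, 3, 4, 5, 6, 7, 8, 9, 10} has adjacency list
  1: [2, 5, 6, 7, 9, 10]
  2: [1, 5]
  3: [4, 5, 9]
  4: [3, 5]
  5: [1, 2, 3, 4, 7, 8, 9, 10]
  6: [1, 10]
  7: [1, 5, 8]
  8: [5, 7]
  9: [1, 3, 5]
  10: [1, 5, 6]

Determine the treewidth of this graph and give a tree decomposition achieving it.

Treewidth 2.
One optimal decomposition is:
Bags: B1 = {3, 5, 9}  B2 = {1, 5, 9}  B3 = {1, 5, 10}  B4 = {3, 4, 5}  B5 = {1, 5, 7}  B6 = {5, 7, 8}  B7 = {1, 6, 10}  B8 = {1, 2, 5}
Tree: B1–B2, B2–B3, B1–B4, B3–B5, B5–B6, B3–B7, B3–B8

Every bag has size at most 3, so the width is 3 − 1 = 2 and tw(G) ≤ 2. Conversely, {5, 7, 8} is a clique of size 3, and the vertices of any clique must share a bag in every tree decomposition; so some bag has ≥ 3 vertices and tw(G) ≥ 2. Hence tw(G) = 2 exactly.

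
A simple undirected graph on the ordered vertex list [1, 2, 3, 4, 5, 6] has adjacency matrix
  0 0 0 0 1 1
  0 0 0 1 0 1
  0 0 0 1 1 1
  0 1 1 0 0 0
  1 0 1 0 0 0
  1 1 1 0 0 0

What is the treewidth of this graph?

2

A width-2 tree decomposition is:
Bags: B1 = {2, 4, 6}  B2 = {3, 4, 6}  B3 = {1, 3, 6}  B4 = {1, 3, 5}
Tree: B1–B2, B2–B3, B3–B4
Each bag holds 3 vertices, so the decomposition has width 2, which upper-bounds the treewidth. Since 2–4–3–6–2 is a cycle in G, G is not acyclic. Forests are exactly the graphs of treewidth ≤ 1, so tw(G) ≥ 2. Therefore the treewidth is 2.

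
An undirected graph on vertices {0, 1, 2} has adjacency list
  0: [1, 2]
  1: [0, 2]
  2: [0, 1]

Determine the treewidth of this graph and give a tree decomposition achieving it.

With just one bag of size 3, the width is 3 − 1 = 2, so tw(G) ≤ 2. Conversely, {0, 1, 2} is a clique of size 3, and the vertices of any clique must share a bag in every tree decomposition; so some bag has ≥ 3 vertices and tw(G) ≥ 2. Hence tw(G) = 2 exactly.

Treewidth 2.
One such decomposition:
Bags: B1 = {0, 1, 2}
Tree: (single bag)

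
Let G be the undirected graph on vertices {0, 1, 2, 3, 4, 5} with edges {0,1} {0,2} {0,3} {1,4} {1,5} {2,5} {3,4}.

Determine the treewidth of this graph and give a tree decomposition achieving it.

The largest bag has 3 vertices, giving width 2; this decomposition certifies tw(G) ≤ 2. Since 3–4–1–0–3 is a cycle in G, G is not acyclic. Forests are exactly the graphs of treewidth ≤ 1, so tw(G) ≥ 2. Combining the bounds, tw(G) = 2.

Treewidth 2.
Bags: B1 = {0, 3, 4}  B2 = {0, 1, 4}  B3 = {0, 1, 2}  B4 = {1, 2, 5}
Tree: B1–B2, B2–B3, B3–B4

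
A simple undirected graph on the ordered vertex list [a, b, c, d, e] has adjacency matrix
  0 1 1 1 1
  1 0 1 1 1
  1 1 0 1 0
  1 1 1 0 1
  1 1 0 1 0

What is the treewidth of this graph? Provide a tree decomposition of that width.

Treewidth 3.
One optimal decomposition is:
Bags: B1 = {a, b, c, d}  B2 = {a, b, d, e}
Tree: B1–B2

The largest bag has 4 vertices, giving width 3; this decomposition certifies tw(G) ≤ 3. Conversely, {a, b, d, e} is a clique of size 4, and the vertices of any clique must share a bag in every tree decomposition; so some bag has ≥ 4 vertices and tw(G) ≥ 3. Therefore the treewidth is 3.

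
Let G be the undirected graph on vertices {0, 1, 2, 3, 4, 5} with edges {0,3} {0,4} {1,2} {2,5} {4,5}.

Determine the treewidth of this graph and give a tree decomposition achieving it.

The largest bag has 2 vertices, giving width 1; this decomposition certifies tw(G) ≤ 1. G has an edge, so its treewidth is at least 1. Combining the bounds, tw(G) = 1.

Treewidth 1.
One optimal decomposition is:
Bags: B1 = {0, 3}  B2 = {0, 4}  B3 = {4, 5}  B4 = {2, 5}  B5 = {1, 2}
Tree: B1–B2, B2–B3, B3–B4, B4–B5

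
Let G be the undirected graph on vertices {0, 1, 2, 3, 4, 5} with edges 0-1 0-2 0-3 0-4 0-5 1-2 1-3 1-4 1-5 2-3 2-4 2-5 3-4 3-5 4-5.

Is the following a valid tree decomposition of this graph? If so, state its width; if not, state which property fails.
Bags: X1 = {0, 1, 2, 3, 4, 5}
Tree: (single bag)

Checking the three conditions: (i) the bags cover all of {0, 1, 2, 3, 4, 5}; (ii) for each edge, some bag contains both endpoints; (iii) the bags containing any fixed vertex form a subtree. All hold, so the decomposition is valid with width 6 − 1 = 5.

Yes; width 5.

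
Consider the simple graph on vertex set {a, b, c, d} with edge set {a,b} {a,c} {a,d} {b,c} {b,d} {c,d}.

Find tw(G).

A width-3 tree decomposition is:
Bags: B1 = {a, b, c, d}
Tree: (single bag)
With just one bag of size 4, the width is 4 − 1 = 3, so tw(G) ≤ 3. For the lower bound, the 4 vertices {a, b, c, d} are pairwise adjacent, and any tree decomposition puts a clique entirely inside one bag — forcing width ≥ 3. Combining the bounds, tw(G) = 3.

3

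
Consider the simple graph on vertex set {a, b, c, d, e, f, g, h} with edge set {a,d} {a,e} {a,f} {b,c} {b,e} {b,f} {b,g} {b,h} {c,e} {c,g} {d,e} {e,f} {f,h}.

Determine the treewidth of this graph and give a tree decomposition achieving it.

Treewidth 2.
Bags: B1 = {b, e, f}  B2 = {a, e, f}  B3 = {a, d, e}  B4 = {b, f, h}  B5 = {b, c, e}  B6 = {b, c, g}
Tree: B1–B2, B2–B3, B1–B4, B1–B5, B5–B6

Each bag holds 3 vertices, so the decomposition has width 2, which upper-bounds the treewidth. Conversely, {a, d, e} is a clique of size 3, and the vertices of any clique must share a bag in every tree decomposition; so some bag has ≥ 3 vertices and tw(G) ≥ 2. Hence tw(G) = 2 exactly.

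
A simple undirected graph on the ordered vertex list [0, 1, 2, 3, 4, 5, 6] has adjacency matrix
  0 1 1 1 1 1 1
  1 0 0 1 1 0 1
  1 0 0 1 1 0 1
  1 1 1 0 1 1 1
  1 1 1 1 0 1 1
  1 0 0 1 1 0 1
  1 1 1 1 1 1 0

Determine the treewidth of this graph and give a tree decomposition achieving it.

Each bag holds 5 vertices, so the decomposition has width 4, which upper-bounds the treewidth. Conversely, {0, 1, 3, 4, 6} is a clique of size 5, and the vertices of any clique must share a bag in every tree decomposition; so some bag has ≥ 5 vertices and tw(G) ≥ 4. Therefore the treewidth is 4.

Treewidth 4.
One optimal decomposition is:
Bags: B1 = {0, 1, 3, 4, 6}  B2 = {0, 3, 4, 5, 6}  B3 = {0, 2, 3, 4, 6}
Tree: B1–B2, B2–B3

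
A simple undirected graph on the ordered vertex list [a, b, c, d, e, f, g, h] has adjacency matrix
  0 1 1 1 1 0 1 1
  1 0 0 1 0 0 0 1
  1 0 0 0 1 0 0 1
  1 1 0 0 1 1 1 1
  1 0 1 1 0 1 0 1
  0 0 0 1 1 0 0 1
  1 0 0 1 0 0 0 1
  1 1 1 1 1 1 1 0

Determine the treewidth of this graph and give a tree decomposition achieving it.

The largest bag has 4 vertices, giving width 3; this decomposition certifies tw(G) ≤ 3. Conversely, {a, d, g, h} is a clique of size 4, and the vertices of any clique must share a bag in every tree decomposition; so some bag has ≥ 4 vertices and tw(G) ≥ 3. Hence tw(G) = 3 exactly.

Treewidth 3.
One such decomposition:
Bags: B1 = {a, d, g, h}  B2 = {a, d, e, h}  B3 = {d, e, f, h}  B4 = {a, b, d, h}  B5 = {a, c, e, h}
Tree: B1–B2, B2–B3, B2–B4, B2–B5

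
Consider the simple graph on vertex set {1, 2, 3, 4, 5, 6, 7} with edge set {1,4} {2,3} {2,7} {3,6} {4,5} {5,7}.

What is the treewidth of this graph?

1

A width-1 tree decomposition is:
Bags: B1 = {3, 6}  B2 = {2, 3}  B3 = {2, 7}  B4 = {5, 7}  B5 = {4, 5}  B6 = {1, 4}
Tree: B1–B2, B2–B3, B3–B4, B4–B5, B5–B6
Every bag has size at most 2, so the width is 2 − 1 = 1 and tw(G) ≤ 1. G has an edge, so its treewidth is at least 1. Therefore the treewidth is 1.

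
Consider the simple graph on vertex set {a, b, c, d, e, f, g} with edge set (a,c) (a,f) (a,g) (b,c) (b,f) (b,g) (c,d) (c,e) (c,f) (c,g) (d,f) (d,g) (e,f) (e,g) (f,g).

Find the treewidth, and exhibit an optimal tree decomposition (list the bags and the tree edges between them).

Each bag holds 4 vertices, so the decomposition has width 3, which upper-bounds the treewidth. For the lower bound, the 4 vertices {c, d, f, g} are pairwise adjacent, and any tree decomposition puts a clique entirely inside one bag — forcing width ≥ 3. Hence tw(G) = 3 exactly.

Treewidth 3.
Bags: B1 = {a, c, f, g}  B2 = {b, c, f, g}  B3 = {c, e, f, g}  B4 = {c, d, f, g}
Tree: B1–B2, B1–B3, B1–B4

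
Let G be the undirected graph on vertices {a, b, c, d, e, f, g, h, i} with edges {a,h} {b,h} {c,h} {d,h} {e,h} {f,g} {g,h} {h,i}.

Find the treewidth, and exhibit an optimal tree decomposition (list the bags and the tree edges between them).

Treewidth 1.
One optimal decomposition is:
Bags: B1 = {b, h}  B2 = {d, h}  B3 = {g, h}  B4 = {e, h}  B5 = {a, h}  B6 = {f, g}  B7 = {c, h}  B8 = {h, i}
Tree: B1–B2, B1–B3, B2–B4, B2–B5, B3–B6, B4–B7, B3–B8

Each bag holds 2 vertices, so the decomposition has width 1, which upper-bounds the treewidth. Since G has at least one edge (e.g. b–h), it is not an edgeless graph, so tw(G) ≥ 1. Combining the bounds, tw(G) = 1.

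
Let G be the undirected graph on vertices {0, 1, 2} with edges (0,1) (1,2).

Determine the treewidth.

A width-1 tree decomposition is:
Bags: B1 = {1, 2}  B2 = {0, 1}
Tree: B1–B2
Each bag holds 2 vertices, so the decomposition has width 1, which upper-bounds the treewidth. Any graph with an edge has treewidth ≥ 1, and G has the edge 1–2. The upper and lower bounds meet at 1, so that is the treewidth.

1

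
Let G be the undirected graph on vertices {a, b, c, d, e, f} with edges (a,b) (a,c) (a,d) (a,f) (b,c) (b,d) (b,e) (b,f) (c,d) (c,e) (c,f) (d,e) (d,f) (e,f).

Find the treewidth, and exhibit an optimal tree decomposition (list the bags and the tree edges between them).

Treewidth 4.
One such decomposition:
Bags: B1 = {a, b, c, d, f}  B2 = {b, c, d, e, f}
Tree: B1–B2

Every bag has size at most 5, so the width is 5 − 1 = 4 and tw(G) ≤ 4. Conversely, {b, c, d, e, f} is a clique of size 5, and the vertices of any clique must share a bag in every tree decomposition; so some bag has ≥ 5 vertices and tw(G) ≥ 4. Hence tw(G) = 4 exactly.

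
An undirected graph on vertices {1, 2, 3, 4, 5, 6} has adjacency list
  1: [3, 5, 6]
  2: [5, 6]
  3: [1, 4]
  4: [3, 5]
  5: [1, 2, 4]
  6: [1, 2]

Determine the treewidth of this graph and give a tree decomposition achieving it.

Treewidth 2.
One optimal decomposition is:
Bags: B1 = {3, 4, 5}  B2 = {1, 3, 5}  B3 = {1, 2, 5}  B4 = {1, 2, 6}
Tree: B1–B2, B2–B3, B3–B4

Each bag holds 3 vertices, so the decomposition has width 2, which upper-bounds the treewidth. Since 4–3–1–5–4 is a cycle in G, G is not acyclic. Forests are exactly the graphs of treewidth ≤ 1, so tw(G) ≥ 2. The upper and lower bounds meet at 2, so that is the treewidth.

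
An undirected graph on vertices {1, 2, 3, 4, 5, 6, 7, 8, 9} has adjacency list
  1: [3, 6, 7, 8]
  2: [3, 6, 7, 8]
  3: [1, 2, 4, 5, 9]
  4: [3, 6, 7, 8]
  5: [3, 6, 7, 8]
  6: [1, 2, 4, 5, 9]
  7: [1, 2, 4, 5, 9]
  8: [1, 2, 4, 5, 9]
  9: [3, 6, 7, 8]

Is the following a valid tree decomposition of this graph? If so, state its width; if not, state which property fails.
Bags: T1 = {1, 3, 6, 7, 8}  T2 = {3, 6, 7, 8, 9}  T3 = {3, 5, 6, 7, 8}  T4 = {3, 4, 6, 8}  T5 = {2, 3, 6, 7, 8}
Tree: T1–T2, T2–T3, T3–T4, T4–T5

No — edge (7,4) lies in no bag.

A tree decomposition must satisfy three properties: every vertex lies in some bag; for every edge, both endpoints lie together in some bag; and for every vertex, the bags containing it form a connected subtree. Here edge (7,4) lies in no bag, so the decomposition is invalid.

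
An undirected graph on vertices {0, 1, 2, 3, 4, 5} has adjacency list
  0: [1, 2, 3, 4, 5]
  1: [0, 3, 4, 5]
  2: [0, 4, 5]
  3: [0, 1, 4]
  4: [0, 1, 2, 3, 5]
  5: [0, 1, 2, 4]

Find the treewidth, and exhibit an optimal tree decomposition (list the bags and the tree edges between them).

The largest bag has 4 vertices, giving width 3; this decomposition certifies tw(G) ≤ 3. On the other hand G contains the 4-clique {0, 1, 3, 4}. A clique must lie in a single bag of any decomposition, so no decomposition can have width below 3. Combining the bounds, tw(G) = 3.

Treewidth 3.
Bags: B1 = {0, 1, 3, 4}  B2 = {0, 1, 4, 5}  B3 = {0, 2, 4, 5}
Tree: B1–B2, B2–B3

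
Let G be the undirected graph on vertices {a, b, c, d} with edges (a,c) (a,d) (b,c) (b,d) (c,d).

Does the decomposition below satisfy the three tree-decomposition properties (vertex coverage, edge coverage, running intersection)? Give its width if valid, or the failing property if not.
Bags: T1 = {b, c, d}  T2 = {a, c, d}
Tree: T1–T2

Every vertex of G appears in some bag (union = {a, b, c, d}); every edge is covered by a bag; and for each vertex v the set of bags containing v is connected in the bag tree. The decomposition is therefore valid. The largest bag has 3 vertices, so the width is 2.

Yes; width 2.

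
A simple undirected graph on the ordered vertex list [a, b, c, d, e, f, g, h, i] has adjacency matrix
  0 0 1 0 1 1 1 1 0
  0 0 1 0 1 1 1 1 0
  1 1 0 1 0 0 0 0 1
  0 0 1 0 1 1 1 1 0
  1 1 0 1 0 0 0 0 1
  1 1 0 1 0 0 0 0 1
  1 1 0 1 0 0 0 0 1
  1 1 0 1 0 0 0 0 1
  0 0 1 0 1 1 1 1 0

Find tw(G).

4

A width-4 tree decomposition is:
Bags: B1 = {a, b, d, h, i}  B2 = {a, b, c, d, i}  B3 = {a, b, d, f, i}  B4 = {a, b, d, g, i}  B5 = {a, b, d, e, i}
Tree: B1–B2, B2–B3, B3–B4, B4–B5
Each bag holds 5 vertices, so the decomposition has width 4, which upper-bounds the treewidth. For the lower bound: the 5 vertex sets {a,h}, {c,i}, {b,f}, {d}, {g} are disjoint, each induces a connected subgraph, and every pair is joined by at least one edge of G. Contracting each set to a single vertex therefore yields K_{5} as a minor, and since treewidth is minor-monotone, tw(G) ≥ tw(K_{5}) = 4. The upper and lower bounds meet at 4, so that is the treewidth.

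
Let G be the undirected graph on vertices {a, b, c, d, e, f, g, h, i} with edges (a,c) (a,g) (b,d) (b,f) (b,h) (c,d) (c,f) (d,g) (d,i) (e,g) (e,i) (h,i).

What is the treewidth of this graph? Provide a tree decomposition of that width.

Each bag holds 4 vertices, so the decomposition has width 3, which upper-bounds the treewidth. For the lower bound: the 4 vertex sets {e,h,i}, {g}, {d}, {a,b,c,f} are disjoint, each induces a connected subgraph, and every pair is joined by at least one edge of G. Contracting each set to a single vertex therefore yields K_{4} as a minor, and since treewidth is minor-monotone, tw(G) ≥ tw(K_{4}) = 3. Hence tw(G) = 3 exactly.

Treewidth 3.
Bags: B1 = {e, g, h, i}  B2 = {d, g, h, i}  B3 = {b, d, g, h}  B4 = {a, b, d, g}  B5 = {a, b, c, d}  B6 = {a, b, c, f}
Tree: B1–B2, B2–B3, B3–B4, B4–B5, B5–B6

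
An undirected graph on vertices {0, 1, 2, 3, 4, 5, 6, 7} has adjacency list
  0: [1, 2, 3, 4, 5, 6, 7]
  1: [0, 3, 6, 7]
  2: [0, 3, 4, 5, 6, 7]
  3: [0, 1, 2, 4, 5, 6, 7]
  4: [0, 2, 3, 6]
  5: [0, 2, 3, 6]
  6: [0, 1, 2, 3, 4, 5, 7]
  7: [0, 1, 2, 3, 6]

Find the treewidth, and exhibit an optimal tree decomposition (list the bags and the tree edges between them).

The largest bag has 5 vertices, giving width 4; this decomposition certifies tw(G) ≤ 4. On the other hand G contains the 5-clique {0, 1, 3, 6, 7}. A clique must lie in a single bag of any decomposition, so no decomposition can have width below 4. Hence tw(G) = 4 exactly.

Treewidth 4.
Bags: B1 = {0, 2, 3, 6, 7}  B2 = {0, 1, 3, 6, 7}  B3 = {0, 2, 3, 4, 6}  B4 = {0, 2, 3, 5, 6}
Tree: B1–B2, B1–B3, B1–B4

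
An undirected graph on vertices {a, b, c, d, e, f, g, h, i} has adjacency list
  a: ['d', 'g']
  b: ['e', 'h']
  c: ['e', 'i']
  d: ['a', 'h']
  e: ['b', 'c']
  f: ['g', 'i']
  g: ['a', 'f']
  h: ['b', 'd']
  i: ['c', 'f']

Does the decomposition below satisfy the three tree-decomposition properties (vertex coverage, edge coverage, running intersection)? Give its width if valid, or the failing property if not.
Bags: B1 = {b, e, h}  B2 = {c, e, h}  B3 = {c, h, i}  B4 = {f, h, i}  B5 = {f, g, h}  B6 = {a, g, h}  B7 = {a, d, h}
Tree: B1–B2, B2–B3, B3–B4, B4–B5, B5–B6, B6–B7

Vertex coverage: the bags together contain {a, b, c, d, e, f, g, h, i}, the full vertex set. Edge coverage: each edge of G has both endpoints in at least one bag. Running intersection: for every vertex, the bags containing it form a connected subtree. All three properties hold, so this is a valid tree decomposition of width max|bag| − 1 = 2, and hence tw(G) ≤ 2.

Yes; width 2.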